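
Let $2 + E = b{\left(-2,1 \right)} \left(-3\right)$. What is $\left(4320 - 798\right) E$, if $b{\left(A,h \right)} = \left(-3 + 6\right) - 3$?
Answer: $-7044$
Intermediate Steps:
$b{\left(A,h \right)} = 0$ ($b{\left(A,h \right)} = 3 - 3 = 0$)
$E = -2$ ($E = -2 + 0 \left(-3\right) = -2 + 0 = -2$)
$\left(4320 - 798\right) E = \left(4320 - 798\right) \left(-2\right) = 3522 \left(-2\right) = -7044$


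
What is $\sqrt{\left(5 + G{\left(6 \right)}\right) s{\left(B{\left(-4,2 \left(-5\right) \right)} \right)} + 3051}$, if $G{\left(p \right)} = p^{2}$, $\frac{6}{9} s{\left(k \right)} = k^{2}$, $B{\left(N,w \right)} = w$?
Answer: $\sqrt{9201} \approx 95.922$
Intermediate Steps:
$s{\left(k \right)} = \frac{3 k^{2}}{2}$
$\sqrt{\left(5 + G{\left(6 \right)}\right) s{\left(B{\left(-4,2 \left(-5\right) \right)} \right)} + 3051} = \sqrt{\left(5 + 6^{2}\right) \frac{3 \left(2 \left(-5\right)\right)^{2}}{2} + 3051} = \sqrt{\left(5 + 36\right) \frac{3 \left(-10\right)^{2}}{2} + 3051} = \sqrt{41 \cdot \frac{3}{2} \cdot 100 + 3051} = \sqrt{41 \cdot 150 + 3051} = \sqrt{6150 + 3051} = \sqrt{9201}$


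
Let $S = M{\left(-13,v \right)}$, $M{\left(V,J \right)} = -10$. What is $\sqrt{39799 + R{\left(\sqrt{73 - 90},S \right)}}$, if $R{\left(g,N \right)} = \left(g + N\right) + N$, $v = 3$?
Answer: $\sqrt{39779 + i \sqrt{17}} \approx 199.45 + 0.01 i$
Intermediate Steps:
$S = -10$
$R{\left(g,N \right)} = g + 2 N$ ($R{\left(g,N \right)} = \left(N + g\right) + N = g + 2 N$)
$\sqrt{39799 + R{\left(\sqrt{73 - 90},S \right)}} = \sqrt{39799 + \left(\sqrt{73 - 90} + 2 \left(-10\right)\right)} = \sqrt{39799 - \left(20 - \sqrt{-17}\right)} = \sqrt{39799 - \left(20 - i \sqrt{17}\right)} = \sqrt{39779 + i \sqrt{17}}$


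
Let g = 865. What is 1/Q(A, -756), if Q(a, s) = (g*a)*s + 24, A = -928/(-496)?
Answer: -31/37927776 ≈ -8.1734e-7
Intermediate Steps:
A = 58/31 (A = -928*(-1/496) = 58/31 ≈ 1.8710)
Q(a, s) = 24 + 865*a*s (Q(a, s) = (865*a)*s + 24 = 865*a*s + 24 = 24 + 865*a*s)
1/Q(A, -756) = 1/(24 + 865*(58/31)*(-756)) = 1/(24 - 37928520/31) = 1/(-37927776/31) = -31/37927776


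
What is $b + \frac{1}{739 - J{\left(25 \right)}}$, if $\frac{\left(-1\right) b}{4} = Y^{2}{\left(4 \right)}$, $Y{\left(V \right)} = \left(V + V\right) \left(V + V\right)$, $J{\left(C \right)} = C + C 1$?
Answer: $- \frac{11288575}{689} \approx -16384.0$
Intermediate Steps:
$J{\left(C \right)} = 2 C$ ($J{\left(C \right)} = C + C = 2 C$)
$Y{\left(V \right)} = 4 V^{2}$ ($Y{\left(V \right)} = 2 V 2 V = 4 V^{2}$)
$b = -16384$ ($b = - 4 \left(4 \cdot 4^{2}\right)^{2} = - 4 \left(4 \cdot 16\right)^{2} = - 4 \cdot 64^{2} = \left(-4\right) 4096 = -16384$)
$b + \frac{1}{739 - J{\left(25 \right)}} = -16384 + \frac{1}{739 - 2 \cdot 25} = -16384 + \frac{1}{739 - 50} = -16384 + \frac{1}{689} = - \frac{11288575}{689}$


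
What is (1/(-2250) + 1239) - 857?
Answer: 859499/2250 ≈ 382.00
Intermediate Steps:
(1/(-2250) + 1239) - 857 = (-1/2250 + 1239) - 857 = 2787749/2250 - 857 = 859499/2250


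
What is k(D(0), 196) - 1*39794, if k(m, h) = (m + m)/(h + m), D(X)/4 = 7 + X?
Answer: -159175/4 ≈ -39794.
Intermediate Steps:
D(X) = 28 + 4*X (D(X) = 4*(7 + X) = 28 + 4*X)
k(m, h) = 2*m/(h + m) (k(m, h) = (2*m)/(h + m) = 2*m/(h + m))
k(D(0), 196) - 1*39794 = 2*(28 + 4*0)/(196 + (28 + 4*0)) - 1*39794 = 2*(28 + 0)/(196 + (28 + 0)) - 39794 = 2*28/(196 + 28) - 39794 = 2*28/224 - 39794 = 2*28*(1/224) - 39794 = ¼ - 39794 = -159175/4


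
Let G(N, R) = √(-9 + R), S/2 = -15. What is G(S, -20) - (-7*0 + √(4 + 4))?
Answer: -2*√2 + I*√29 ≈ -2.8284 + 5.3852*I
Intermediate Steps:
S = -30 (S = 2*(-15) = -30)
G(S, -20) - (-7*0 + √(4 + 4)) = √(-9 - 20) - (-7*0 + √(4 + 4)) = √(-29) - (0 + √8) = I*√29 - (0 + 2*√2) = I*√29 - 2*√2 = -2*√2 + I*√29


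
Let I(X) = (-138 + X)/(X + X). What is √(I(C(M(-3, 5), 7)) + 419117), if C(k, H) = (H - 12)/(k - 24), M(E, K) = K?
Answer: √41885530/10 ≈ 647.19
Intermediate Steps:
C(k, H) = (-12 + H)/(-24 + k)
I(X) = (-138 + X)/(2*X) (I(X) = (-138 + X)/((2*X)) = (-138 + X)*(1/(2*X)) = (-138 + X)/(2*X))
√(I(C(M(-3, 5), 7)) + 419117) = √((-138 + (-12 + 7)/(-24 + 5))/(2*(((-12 + 7)/(-24 + 5)))) + 419117) = √((-138 - 5/(-19))/(2*((-5/(-19)))) + 419117) = √((-138 - 1/19*(-5))/(2*((-1/19*(-5)))) + 419117) = √((-138 + 5/19)/(2*(5/19)) + 419117) = √((½)*(19/5)*(-2617/19) + 419117) = √(-2617/10 + 419117) = √(4188553/10) = √41885530/10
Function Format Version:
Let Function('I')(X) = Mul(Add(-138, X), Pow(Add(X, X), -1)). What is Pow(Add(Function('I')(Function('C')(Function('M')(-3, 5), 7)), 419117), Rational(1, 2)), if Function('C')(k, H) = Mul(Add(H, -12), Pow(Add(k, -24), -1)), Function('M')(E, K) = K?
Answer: Mul(Rational(1, 10), Pow(41885530, Rational(1, 2))) ≈ 647.19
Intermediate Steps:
Function('C')(k, H) = Mul(Pow(Add(-24, k), -1), Add(-12, H)) (Function('C')(k, H) = Mul(Add(-12, H), Pow(Add(-24, k), -1)) = Mul(Pow(Add(-24, k), -1), Add(-12, H)))
Function('I')(X) = Mul(Rational(1, 2), Pow(X, -1), Add(-138, X)) (Function('I')(X) = Mul(Add(-138, X), Pow(Mul(2, X), -1)) = Mul(Add(-138, X), Mul(Rational(1, 2), Pow(X, -1))) = Mul(Rational(1, 2), Pow(X, -1), Add(-138, X)))
Pow(Add(Function('I')(Function('C')(Function('M')(-3, 5), 7)), 419117), Rational(1, 2)) = Pow(Add(Mul(Rational(1, 2), Pow(Mul(Pow(Add(-24, 5), -1), Add(-12, 7)), -1), Add(-138, Mul(Pow(Add(-24, 5), -1), Add(-12, 7)))), 419117), Rational(1, 2)) = Pow(Add(Mul(Rational(1, 2), Pow(Mul(Pow(-19, -1), -5), -1), Add(-138, Mul(Pow(-19, -1), -5))), 419117), Rational(1, 2)) = Pow(Add(Mul(Rational(1, 2), Pow(Mul(Rational(-1, 19), -5), -1), Add(-138, Mul(Rational(-1, 19), -5))), 419117), Rational(1, 2)) = Pow(Add(Mul(Rational(1, 2), Pow(Rational(5, 19), -1), Add(-138, Rational(5, 19))), 419117), Rational(1, 2)) = Pow(Add(Mul(Rational(1, 2), Rational(19, 5), Rational(-2617, 19)), 419117), Rational(1, 2)) = Pow(Add(Rational(-2617, 10), 419117), Rational(1, 2)) = Pow(Rational(4188553, 10), Rational(1, 2)) = Mul(Rational(1, 10), Pow(41885530, Rational(1, 2)))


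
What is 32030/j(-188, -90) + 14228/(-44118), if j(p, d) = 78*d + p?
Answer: -378913741/79500636 ≈ -4.7662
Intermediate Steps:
j(p, d) = p + 78*d
32030/j(-188, -90) + 14228/(-44118) = 32030/(-188 + 78*(-90)) + 14228/(-44118) = 32030/(-188 - 7020) + 14228*(-1/44118) = 32030/(-7208) - 7114/22059 = 32030*(-1/7208) - 7114/22059 = -16015/3604 - 7114/22059 = -378913741/79500636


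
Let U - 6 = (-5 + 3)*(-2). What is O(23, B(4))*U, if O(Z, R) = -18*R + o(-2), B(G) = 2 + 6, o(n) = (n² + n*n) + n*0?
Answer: -1360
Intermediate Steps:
o(n) = 2*n² (o(n) = (n² + n²) + 0 = 2*n² + 0 = 2*n²)
B(G) = 8
O(Z, R) = 8 - 18*R (O(Z, R) = -18*R + 2*(-2)² = -18*R + 2*4 = -18*R + 8 = 8 - 18*R)
U = 10 (U = 6 + (-5 + 3)*(-2) = 6 - 2*(-2) = 6 + 4 = 10)
O(23, B(4))*U = (8 - 18*8)*10 = (8 - 144)*10 = -136*10 = -1360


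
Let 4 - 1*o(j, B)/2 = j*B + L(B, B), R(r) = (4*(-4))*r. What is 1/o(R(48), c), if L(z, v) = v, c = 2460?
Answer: 1/3773648 ≈ 2.6500e-7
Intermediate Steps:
R(r) = -16*r
o(j, B) = 8 - 2*B - 2*B*j (o(j, B) = 8 - 2*(j*B + B) = 8 - 2*(B*j + B) = 8 - 2*(B + B*j) = 8 + (-2*B - 2*B*j) = 8 - 2*B - 2*B*j)
1/o(R(48), c) = 1/(8 - 2*2460 - 2*2460*(-16*48)) = 1/(8 - 4920 - 2*2460*(-768)) = 1/(8 - 4920 + 3778560) = 1/3773648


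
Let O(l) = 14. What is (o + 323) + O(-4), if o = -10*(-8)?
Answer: 417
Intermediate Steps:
o = 80
(o + 323) + O(-4) = (80 + 323) + 14 = 403 + 14 = 417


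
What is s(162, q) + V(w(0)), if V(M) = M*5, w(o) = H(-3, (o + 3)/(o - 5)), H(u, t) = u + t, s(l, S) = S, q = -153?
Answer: -171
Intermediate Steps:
H(u, t) = t + u
w(o) = -3 + (3 + o)/(-5 + o) (w(o) = (o + 3)/(o - 5) - 3 = (3 + o)/(-5 + o) - 3 = -3 + (3 + o)/(-5 + o))
V(M) = 5*M
s(162, q) + V(w(0)) = -153 + 5*(2*(9 - 1*0)/(-5 + 0)) = -153 + 5*(2*(9 + 0)/(-5)) = -153 + 5*(2*(-⅕)*9) = -153 + 5*(-18/5) = -153 - 18 = -171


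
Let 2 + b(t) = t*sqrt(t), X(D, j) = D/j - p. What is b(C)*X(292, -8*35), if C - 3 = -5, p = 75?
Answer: 5323/35 + 5323*I*sqrt(2)/35 ≈ 152.09 + 215.08*I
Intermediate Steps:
C = -2 (C = 3 - 5 = -2)
X(D, j) = -75 + D/j (X(D, j) = D/j - 1*75 = D/j - 75 = -75 + D/j)
b(t) = -2 + t**(3/2) (b(t) = -2 + t*sqrt(t) = -2 + t**(3/2))
b(C)*X(292, -8*35) = (-2 + (-2)**(3/2))*(-75 + 292/((-8*35))) = (-2 - 2*I*sqrt(2))*(-75 + 292/(-280)) = (-2 - 2*I*sqrt(2))*(-75 + 292*(-1/280)) = (-2 - 2*I*sqrt(2))*(-75 - 73/70) = (-2 - 2*I*sqrt(2))*(-5323/70) = 5323/35 + 5323*I*sqrt(2)/35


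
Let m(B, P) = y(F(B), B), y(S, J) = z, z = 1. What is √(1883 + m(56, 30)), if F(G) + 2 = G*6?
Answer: 2*√471 ≈ 43.405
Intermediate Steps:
F(G) = -2 + 6*G (F(G) = -2 + G*6 = -2 + 6*G)
y(S, J) = 1
m(B, P) = 1
√(1883 + m(56, 30)) = √(1883 + 1) = √1884 = 2*√471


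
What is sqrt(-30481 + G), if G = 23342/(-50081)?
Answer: I*sqrt(76450765076543)/50081 ≈ 174.59*I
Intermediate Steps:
G = -23342/50081 (G = 23342*(-1/50081) = -23342/50081 ≈ -0.46608)
sqrt(-30481 + G) = sqrt(-30481 - 23342/50081) = sqrt(-1526542303/50081) = I*sqrt(76450765076543)/50081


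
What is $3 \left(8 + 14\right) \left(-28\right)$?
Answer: $-1848$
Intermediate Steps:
$3 \left(8 + 14\right) \left(-28\right) = 3 \cdot 22 \left(-28\right) = 66 \left(-28\right) = -1848$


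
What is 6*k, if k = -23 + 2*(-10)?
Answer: -258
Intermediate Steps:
k = -43 (k = -23 - 20 = -43)
6*k = 6*(-43) = -258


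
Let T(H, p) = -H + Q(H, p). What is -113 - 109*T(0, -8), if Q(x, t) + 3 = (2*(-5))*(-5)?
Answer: -5236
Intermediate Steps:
Q(x, t) = 47 (Q(x, t) = -3 + (2*(-5))*(-5) = -3 - 10*(-5) = -3 + 50 = 47)
T(H, p) = 47 - H (T(H, p) = -H + 47 = 47 - H)
-113 - 109*T(0, -8) = -113 - 109*(47 - 1*0) = -113 - 109*(47 + 0) = -113 - 109*47 = -113 - 5123 = -5236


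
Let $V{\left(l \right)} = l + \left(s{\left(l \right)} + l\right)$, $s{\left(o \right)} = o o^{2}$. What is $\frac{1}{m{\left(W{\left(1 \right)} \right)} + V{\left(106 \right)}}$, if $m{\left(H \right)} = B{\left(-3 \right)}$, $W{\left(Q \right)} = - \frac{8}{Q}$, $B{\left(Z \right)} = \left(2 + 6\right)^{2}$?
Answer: $\frac{1}{1191292} \approx 8.3942 \cdot 10^{-7}$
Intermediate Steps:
$B{\left(Z \right)} = 64$ ($B{\left(Z \right)} = 8^{2} = 64$)
$s{\left(o \right)} = o^{3}$
$m{\left(H \right)} = 64$
$V{\left(l \right)} = l^{3} + 2 l$ ($V{\left(l \right)} = l + \left(l^{3} + l\right) = l + \left(l + l^{3}\right) = l^{3} + 2 l$)
$\frac{1}{m{\left(W{\left(1 \right)} \right)} + V{\left(106 \right)}} = \frac{1}{64 + 106 \left(2 + 106^{2}\right)} = \frac{1}{64 + 106 \left(2 + 11236\right)} = \frac{1}{64 + 106 \cdot 11238} = \frac{1}{64 + 1191228} = \frac{1}{1191292}$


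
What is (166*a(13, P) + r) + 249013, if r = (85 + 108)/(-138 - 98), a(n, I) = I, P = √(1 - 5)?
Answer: 58766875/236 + 332*I ≈ 2.4901e+5 + 332.0*I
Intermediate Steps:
P = 2*I (P = √(-4) = 2*I ≈ 2.0*I)
r = -193/236 (r = 193/(-236) = 193*(-1/236) = -193/236 ≈ -0.81780)
(166*a(13, P) + r) + 249013 = (166*(2*I) - 193/236) + 249013 = (332*I - 193/236) + 249013 = (-193/236 + 332*I) + 249013 = 58766875/236 + 332*I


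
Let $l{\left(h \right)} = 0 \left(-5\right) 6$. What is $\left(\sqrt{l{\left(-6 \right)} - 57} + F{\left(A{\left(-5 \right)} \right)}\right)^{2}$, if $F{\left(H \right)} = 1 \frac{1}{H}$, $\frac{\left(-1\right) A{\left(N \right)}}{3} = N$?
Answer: $- \frac{12824}{225} + \frac{2 i \sqrt{57}}{15} \approx -56.996 + 1.0066 i$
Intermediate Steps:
$l{\left(h \right)} = 0$ ($l{\left(h \right)} = 0 \cdot 6 = 0$)
$A{\left(N \right)} = - 3 N$
$F{\left(H \right)} = \frac{1}{H}$
$\left(\sqrt{l{\left(-6 \right)} - 57} + F{\left(A{\left(-5 \right)} \right)}\right)^{2} = \left(\sqrt{0 - 57} + \frac{1}{\left(-3\right) \left(-5\right)}\right)^{2} = \left(\sqrt{-57} + \frac{1}{15}\right)^{2} = \left(i \sqrt{57} + \frac{1}{15}\right)^{2} = \left(\frac{1}{15} + i \sqrt{57}\right)^{2}$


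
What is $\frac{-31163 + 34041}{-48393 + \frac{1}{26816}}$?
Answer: $- \frac{77176448}{1297706687} \approx -0.059471$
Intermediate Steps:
$\frac{-31163 + 34041}{-48393 + \frac{1}{26816}} = \frac{2878}{-48393 + \frac{1}{26816}} = \frac{2878}{- \frac{1297706687}{26816}} = 2878 \left(- \frac{26816}{1297706687}\right) = - \frac{77176448}{1297706687}$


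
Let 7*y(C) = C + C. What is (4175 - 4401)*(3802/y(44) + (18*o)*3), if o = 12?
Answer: -4725547/22 ≈ -2.1480e+5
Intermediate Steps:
y(C) = 2*C/7 (y(C) = (C + C)/7 = (2*C)/7 = 2*C/7)
(4175 - 4401)*(3802/y(44) + (18*o)*3) = (4175 - 4401)*(3802/(((2/7)*44)) + (18*12)*3) = -226*(3802/(88/7) + 216*3) = -226*(3802*(7/88) + 648) = -226*(13307/44 + 648) = -226*41819/44 = -4725547/22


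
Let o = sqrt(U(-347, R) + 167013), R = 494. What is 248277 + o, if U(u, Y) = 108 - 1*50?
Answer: 248277 + sqrt(167071) ≈ 2.4869e+5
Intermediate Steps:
U(u, Y) = 58 (U(u, Y) = 108 - 50 = 58)
o = sqrt(167071) (o = sqrt(58 + 167013) = sqrt(167071) ≈ 408.74)
248277 + o = 248277 + sqrt(167071)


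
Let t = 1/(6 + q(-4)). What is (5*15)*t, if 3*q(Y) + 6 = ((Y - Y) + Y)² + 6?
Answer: 225/34 ≈ 6.6176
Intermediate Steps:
q(Y) = Y²/3 (q(Y) = -2 + (((Y - Y) + Y)² + 6)/3 = -2 + ((0 + Y)² + 6)/3 = -2 + (Y² + 6)/3 = -2 + (6 + Y²)/3 = -2 + (2 + Y²/3) = Y²/3)
t = 3/34 (t = 1/(6 + (⅓)*(-4)²) = 1/(6 + (⅓)*16) = 1/(6 + 16/3) = 1/(34/3) = 3/34 ≈ 0.088235)
(5*15)*t = (5*15)*(3/34) = 75*(3/34) = 225/34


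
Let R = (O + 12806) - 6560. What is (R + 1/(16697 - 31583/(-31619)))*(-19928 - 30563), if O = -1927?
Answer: -115135629541957283/527974026 ≈ -2.1807e+8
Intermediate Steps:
R = 4319 (R = (-1927 + 12806) - 6560 = 10879 - 6560 = 4319)
(R + 1/(16697 - 31583/(-31619)))*(-19928 - 30563) = (4319 + 1/(16697 - 31583/(-31619)))*(-19928 - 30563) = (4319 + 1/(16697 - 31583*(-1/31619)))*(-50491) = (4319 + 1/(16697 + 31583/31619))*(-50491) = (4319 + 1/(527974026/31619))*(-50491) = (4319 + 31619/527974026)*(-50491) = (2280319849913/527974026)*(-50491) = -115135629541957283/527974026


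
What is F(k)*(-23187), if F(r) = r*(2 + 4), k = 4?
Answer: -556488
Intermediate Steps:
F(r) = 6*r (F(r) = r*6 = 6*r)
F(k)*(-23187) = (6*4)*(-23187) = 24*(-23187) = -556488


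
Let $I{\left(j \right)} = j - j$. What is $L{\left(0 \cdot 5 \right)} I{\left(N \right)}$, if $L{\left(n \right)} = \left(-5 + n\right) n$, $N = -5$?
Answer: $0$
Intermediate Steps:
$I{\left(j \right)} = 0$
$L{\left(n \right)} = n \left(-5 + n\right)$
$L{\left(0 \cdot 5 \right)} I{\left(N \right)} = 0 \cdot 5 \left(-5 + 0 \cdot 5\right) 0 = 0 \left(-5 + 0\right) 0 = 0 \left(-5\right) 0 = 0 \cdot 0 = 0$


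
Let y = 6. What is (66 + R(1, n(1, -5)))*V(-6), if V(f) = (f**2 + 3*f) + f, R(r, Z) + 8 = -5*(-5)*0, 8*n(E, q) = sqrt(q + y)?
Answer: 696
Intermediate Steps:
n(E, q) = sqrt(6 + q)/8 (n(E, q) = sqrt(q + 6)/8 = sqrt(6 + q)/8)
R(r, Z) = -8 (R(r, Z) = -8 - 5*(-5)*0 = -8 + 25*0 = -8 + 0 = -8)
V(f) = f**2 + 4*f
(66 + R(1, n(1, -5)))*V(-6) = (66 - 8)*(-6*(4 - 6)) = 58*(-6*(-2)) = 58*12 = 696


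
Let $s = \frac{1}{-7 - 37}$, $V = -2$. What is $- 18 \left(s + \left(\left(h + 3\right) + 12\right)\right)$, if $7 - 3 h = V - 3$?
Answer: $- \frac{7515}{22} \approx -341.59$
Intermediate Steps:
$s = - \frac{1}{44}$ ($s = \frac{1}{-44} = - \frac{1}{44} \approx -0.022727$)
$h = 4$ ($h = \frac{7}{3} - \frac{-2 - 3}{3} = \frac{7}{3} - - \frac{5}{3} = \frac{7}{3} + \frac{5}{3} = 4$)
$- 18 \left(s + \left(\left(h + 3\right) + 12\right)\right) = - 18 \left(- \frac{1}{44} + \left(\left(4 + 3\right) + 12\right)\right) = - 18 \left(- \frac{1}{44} + \left(7 + 12\right)\right) = - 18 \left(- \frac{1}{44} + 19\right) = \left(-18\right) \frac{835}{44} = - \frac{7515}{22}$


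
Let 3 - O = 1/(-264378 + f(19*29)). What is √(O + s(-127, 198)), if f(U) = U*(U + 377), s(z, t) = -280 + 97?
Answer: I*√439086987878/49390 ≈ 13.416*I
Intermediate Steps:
s(z, t) = -183
f(U) = U*(377 + U)
O = 740849/246950 (O = 3 - 1/(-264378 + (19*29)*(377 + 19*29)) = 3 - 1/(-264378 + 551*(377 + 551)) = 3 - 1/(-264378 + 551*928) = 3 - 1/(-264378 + 511328) = 3 - 1/246950 = 740849/246950 ≈ 3.0000)
√(O + s(-127, 198)) = √(740849/246950 - 183) = √(-44451001/246950) = I*√439086987878/49390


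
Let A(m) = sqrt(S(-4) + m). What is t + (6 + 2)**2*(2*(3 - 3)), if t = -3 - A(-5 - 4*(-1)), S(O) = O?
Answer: -3 - I*sqrt(5) ≈ -3.0 - 2.2361*I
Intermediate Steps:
A(m) = sqrt(-4 + m)
t = -3 - I*sqrt(5) (t = -3 - sqrt(-4 + (-5 - 4*(-1))) = -3 - sqrt(-4 + (-5 + 4)) = -3 - sqrt(-4 - 1) = -3 - sqrt(-5) = -3 - I*sqrt(5) ≈ -3.0 - 2.2361*I)
t + (6 + 2)**2*(2*(3 - 3)) = (-3 - I*sqrt(5)) + (6 + 2)**2*(2*(3 - 3)) = (-3 - I*sqrt(5)) + 8**2*(2*0) = (-3 - I*sqrt(5)) + 64*0 = (-3 - I*sqrt(5)) + 0 = -3 - I*sqrt(5)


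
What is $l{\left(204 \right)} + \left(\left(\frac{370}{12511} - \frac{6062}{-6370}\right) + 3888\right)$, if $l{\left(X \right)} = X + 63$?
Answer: $\frac{23657943888}{5692505} \approx 4156.0$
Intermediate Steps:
$l{\left(X \right)} = 63 + X$
$l{\left(204 \right)} + \left(\left(\frac{370}{12511} - \frac{6062}{-6370}\right) + 3888\right) = \left(63 + 204\right) + \left(\left(\frac{370}{12511} - \frac{6062}{-6370}\right) + 3888\right) = 267 + \left(\left(370 \cdot \frac{1}{12511} - - \frac{433}{455}\right) + 3888\right) = 267 + \left(\left(\frac{370}{12511} + \frac{433}{455}\right) + 3888\right) = 267 + \left(\frac{5585613}{5692505} + 3888\right) = 267 + \frac{22138045053}{5692505} = \frac{23657943888}{5692505}$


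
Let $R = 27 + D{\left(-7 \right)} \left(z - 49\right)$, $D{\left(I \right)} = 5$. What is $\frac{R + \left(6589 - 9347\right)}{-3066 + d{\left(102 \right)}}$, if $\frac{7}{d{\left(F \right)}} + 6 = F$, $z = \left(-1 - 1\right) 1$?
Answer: $\frac{286656}{294329} \approx 0.97393$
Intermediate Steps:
$z = -2$ ($z = \left(-2\right) 1 = -2$)
$d{\left(F \right)} = \frac{7}{-6 + F}$
$R = -228$ ($R = 27 + 5 \left(-2 - 49\right) = 27 + 5 \left(-51\right) = 27 - 255 = -228$)
$\frac{R + \left(6589 - 9347\right)}{-3066 + d{\left(102 \right)}} = \frac{-228 + \left(6589 - 9347\right)}{-3066 + \frac{7}{-6 + 102}} = \frac{-228 + \left(6589 - 9347\right)}{-3066 + \frac{7}{96}} = \frac{-228 - 2758}{-3066 + 7 \cdot \frac{1}{96}} = - \frac{2986}{-3066 + \frac{7}{96}} = - \frac{2986}{- \frac{294329}{96}} = \left(-2986\right) \left(- \frac{96}{294329}\right) = \frac{286656}{294329}$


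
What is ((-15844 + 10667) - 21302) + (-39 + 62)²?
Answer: -25950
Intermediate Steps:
((-15844 + 10667) - 21302) + (-39 + 62)² = (-5177 - 21302) + 23² = -26479 + 529 = -25950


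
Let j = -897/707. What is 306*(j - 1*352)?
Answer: -76426866/707 ≈ -1.0810e+5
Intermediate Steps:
j = -897/707 (j = -897*1/707 = -897/707 ≈ -1.2687)
306*(j - 1*352) = 306*(-897/707 - 1*352) = 306*(-897/707 - 352) = 306*(-249761/707) = -76426866/707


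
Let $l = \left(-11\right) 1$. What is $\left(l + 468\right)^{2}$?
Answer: $208849$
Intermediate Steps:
$l = -11$
$\left(l + 468\right)^{2} = \left(-11 + 468\right)^{2} = 457^{2} = 208849$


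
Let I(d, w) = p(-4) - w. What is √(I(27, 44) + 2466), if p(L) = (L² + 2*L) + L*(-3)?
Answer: √2442 ≈ 49.417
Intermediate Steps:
p(L) = L² - L (p(L) = (L² + 2*L) - 3*L = L² - L)
I(d, w) = 20 - w (I(d, w) = -4*(-1 - 4) - w = -4*(-5) - w = 20 - w)
√(I(27, 44) + 2466) = √((20 - 1*44) + 2466) = √((20 - 44) + 2466) = √(-24 + 2466) = √2442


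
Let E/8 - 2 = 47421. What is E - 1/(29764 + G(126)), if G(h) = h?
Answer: 11339787759/29890 ≈ 3.7938e+5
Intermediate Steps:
E = 379384 (E = 16 + 8*47421 = 16 + 379368 = 379384)
E - 1/(29764 + G(126)) = 379384 - 1/(29764 + 126) = 379384 - 1/29890 = 11339787759/29890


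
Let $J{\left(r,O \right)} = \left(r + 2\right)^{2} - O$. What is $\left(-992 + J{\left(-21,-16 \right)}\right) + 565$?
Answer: $-50$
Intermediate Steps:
$J{\left(r,O \right)} = \left(2 + r\right)^{2} - O$
$\left(-992 + J{\left(-21,-16 \right)}\right) + 565 = \left(-992 - \left(-16 - \left(2 - 21\right)^{2}\right)\right) + 565 = \left(-992 + \left(\left(-19\right)^{2} + 16\right)\right) + 565 = \left(-992 + \left(361 + 16\right)\right) + 565 = \left(-992 + 377\right) + 565 = -615 + 565 = -50$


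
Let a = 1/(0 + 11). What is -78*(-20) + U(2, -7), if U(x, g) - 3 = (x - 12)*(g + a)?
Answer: 17953/11 ≈ 1632.1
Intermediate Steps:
a = 1/11 ≈ 0.090909
U(x, g) = 3 + (-12 + x)*(1/11 + g) (U(x, g) = 3 + (x - 12)*(g + 1/11) = 3 + (-12 + x)*(1/11 + g))
-78*(-20) + U(2, -7) = -78*(-20) + (21/11 - 12*(-7) + (1/11)*2 - 7*2) = 1560 + (21/11 + 84 + 2/11 - 14) = 1560 + 793/11 = 17953/11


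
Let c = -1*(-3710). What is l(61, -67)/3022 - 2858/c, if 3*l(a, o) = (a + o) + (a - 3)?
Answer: -6429427/8408715 ≈ -0.76462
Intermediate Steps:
l(a, o) = -1 + o/3 + 2*a/3 (l(a, o) = ((a + o) + (a - 3))/3 = ((a + o) + (-3 + a))/3 = (-3 + o + 2*a)/3 = -1 + o/3 + 2*a/3)
c = 3710
l(61, -67)/3022 - 2858/c = (-1 + (1/3)*(-67) + (2/3)*61)/3022 - 2858/3710 = (-1 - 67/3 + 122/3)*(1/3022) - 2858*1/3710 = (52/3)*(1/3022) - 1429/1855 = 26/4533 - 1429/1855 = -6429427/8408715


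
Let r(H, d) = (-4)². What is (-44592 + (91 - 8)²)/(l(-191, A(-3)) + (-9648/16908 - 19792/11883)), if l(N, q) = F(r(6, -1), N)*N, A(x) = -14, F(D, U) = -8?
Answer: -631266871341/25546087756 ≈ -24.711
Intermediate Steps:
r(H, d) = 16
l(N, q) = -8*N
(-44592 + (91 - 8)²)/(l(-191, A(-3)) + (-9648/16908 - 19792/11883)) = (-44592 + (91 - 8)²)/(-8*(-191) + (-9648/16908 - 19792/11883)) = (-44592 + 83²)/(1528 + (-9648*1/16908 - 19792*1/11883)) = (-44592 + 6889)/(1528 + (-804/1409 - 19792/11883)) = -37703/(1528 - 37440860/16743147) = -37703/25546087756/16743147 = -37703*16743147/25546087756 = -631266871341/25546087756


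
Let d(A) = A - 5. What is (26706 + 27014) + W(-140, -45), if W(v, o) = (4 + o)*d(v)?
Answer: 59665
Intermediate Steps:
d(A) = -5 + A
W(v, o) = (-5 + v)*(4 + o) (W(v, o) = (4 + o)*(-5 + v) = (-5 + v)*(4 + o))
(26706 + 27014) + W(-140, -45) = (26706 + 27014) + (-5 - 140)*(4 - 45) = 53720 - 145*(-41) = 53720 + 5945 = 59665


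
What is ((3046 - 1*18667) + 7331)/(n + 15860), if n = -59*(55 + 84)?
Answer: -8290/7659 ≈ -1.0824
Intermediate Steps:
n = -8201 (n = -59*139 = -8201)
((3046 - 1*18667) + 7331)/(n + 15860) = ((3046 - 1*18667) + 7331)/(-8201 + 15860) = ((3046 - 18667) + 7331)/7659 = (-15621 + 7331)*(1/7659) = -8290*1/7659 = -8290/7659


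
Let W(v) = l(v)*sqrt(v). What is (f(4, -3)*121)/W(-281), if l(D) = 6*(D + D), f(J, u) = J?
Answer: 121*I*sqrt(281)/236883 ≈ 0.0085626*I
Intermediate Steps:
l(D) = 12*D (l(D) = 6*(2*D) = 12*D)
W(v) = 12*v**(3/2) (W(v) = (12*v)*sqrt(v) = 12*v**(3/2))
(f(4, -3)*121)/W(-281) = (4*121)/((12*(-281)**(3/2))) = 484/((12*(-281*I*sqrt(281)))) = 484/((-3372*I*sqrt(281))) = 484*(I*sqrt(281)/947532) = 121*I*sqrt(281)/236883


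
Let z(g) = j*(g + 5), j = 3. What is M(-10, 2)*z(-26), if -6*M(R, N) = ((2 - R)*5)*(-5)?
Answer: -3150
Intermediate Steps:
M(R, N) = 25/3 - 25*R/6 (M(R, N) = -(2 - R)*5*(-5)/6 = -(10 - 5*R)*(-5)/6 = -(-50 + 25*R)/6 = 25/3 - 25*R/6)
z(g) = 15 + 3*g (z(g) = 3*(g + 5) = 3*(5 + g) = 15 + 3*g)
M(-10, 2)*z(-26) = (25/3 - 25/6*(-10))*(15 + 3*(-26)) = (25/3 + 125/3)*(15 - 78) = 50*(-63) = -3150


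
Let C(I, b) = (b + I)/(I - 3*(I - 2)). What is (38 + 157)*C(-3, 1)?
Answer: -65/2 ≈ -32.500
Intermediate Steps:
C(I, b) = (I + b)/(6 - 2*I) (C(I, b) = (I + b)/(I - 3*(-2 + I)) = (I + b)/(I + (6 - 3*I)) = (I + b)/(6 - 2*I))
(38 + 157)*C(-3, 1) = (38 + 157)*((-1*(-3) - 1*1)/(2*(-3 - 3))) = 195*((½)*(3 - 1)/(-6)) = 195*((½)*(-⅙)*2) = 195*(-⅙) = -65/2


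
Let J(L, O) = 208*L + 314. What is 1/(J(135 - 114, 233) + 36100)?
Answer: 1/40782 ≈ 2.4521e-5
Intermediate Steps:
J(L, O) = 314 + 208*L
1/(J(135 - 114, 233) + 36100) = 1/((314 + 208*(135 - 114)) + 36100) = 1/((314 + 208*21) + 36100) = 1/((314 + 4368) + 36100) = 1/(4682 + 36100) = 1/40782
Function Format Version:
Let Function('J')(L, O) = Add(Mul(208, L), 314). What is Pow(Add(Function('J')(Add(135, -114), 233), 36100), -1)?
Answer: Rational(1, 40782) ≈ 2.4521e-5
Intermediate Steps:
Function('J')(L, O) = Add(314, Mul(208, L))
Pow(Add(Function('J')(Add(135, -114), 233), 36100), -1) = Pow(Add(Add(314, Mul(208, Add(135, -114))), 36100), -1) = Pow(Add(Add(314, Mul(208, 21)), 36100), -1) = Pow(Add(Add(314, 4368), 36100), -1) = Pow(Add(4682, 36100), -1) = Pow(40782, -1) = Rational(1, 40782)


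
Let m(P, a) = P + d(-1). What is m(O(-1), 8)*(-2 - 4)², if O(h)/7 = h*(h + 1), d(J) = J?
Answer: -36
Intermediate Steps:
O(h) = 7*h*(1 + h) (O(h) = 7*(h*(h + 1)) = 7*(h*(1 + h)) = 7*h*(1 + h))
m(P, a) = -1 + P (m(P, a) = P - 1 = -1 + P)
m(O(-1), 8)*(-2 - 4)² = (-1 + 7*(-1)*(1 - 1))*(-2 - 4)² = (-1 + 7*(-1)*0)*(-6)² = (-1 + 0)*36 = -1*36 = -36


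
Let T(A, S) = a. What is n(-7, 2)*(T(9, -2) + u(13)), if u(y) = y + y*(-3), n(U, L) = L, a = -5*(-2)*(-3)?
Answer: -112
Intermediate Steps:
a = -30 (a = 10*(-3) = -30)
u(y) = -2*y (u(y) = y - 3*y = -2*y)
T(A, S) = -30
n(-7, 2)*(T(9, -2) + u(13)) = 2*(-30 - 2*13) = 2*(-30 - 26) = 2*(-56) = -112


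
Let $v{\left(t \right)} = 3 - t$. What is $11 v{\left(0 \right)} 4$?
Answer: $132$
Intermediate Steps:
$11 v{\left(0 \right)} 4 = 11 \left(3 - 0\right) 4 = 11 \left(3 + 0\right) 4 = 11 \cdot 3 \cdot 4 = 33 \cdot 4 = 132$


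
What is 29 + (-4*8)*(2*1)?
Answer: -35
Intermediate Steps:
29 + (-4*8)*(2*1) = 29 - 32*2 = 29 - 64 = -35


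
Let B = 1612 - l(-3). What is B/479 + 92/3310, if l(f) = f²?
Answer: 2674999/792745 ≈ 3.3744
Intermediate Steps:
B = 1603 (B = 1612 - 1*(-3)² = 1612 - 1*9 = 1612 - 9 = 1603)
B/479 + 92/3310 = 1603/479 + 92/3310 = 1603*(1/479) + 92*(1/3310) = 1603/479 + 46/1655 = 2674999/792745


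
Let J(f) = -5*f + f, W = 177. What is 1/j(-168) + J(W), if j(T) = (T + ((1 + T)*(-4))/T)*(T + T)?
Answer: -40911071/57784 ≈ -708.00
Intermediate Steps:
J(f) = -4*f
j(T) = 2*T*(T + (-4 - 4*T)/T) (j(T) = (T + (-4 - 4*T)/T)*(2*T) = 2*T*(T + (-4 - 4*T)/T))
1/j(-168) + J(W) = 1/(-8 - 8*(-168) + 2*(-168)²) - 4*177 = 1/(-8 + 1344 + 2*28224) - 708 = 1/(-8 + 1344 + 56448) - 708 = 1/57784 - 708 = -40911071/57784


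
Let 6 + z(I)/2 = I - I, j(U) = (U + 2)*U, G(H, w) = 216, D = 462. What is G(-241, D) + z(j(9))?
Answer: 204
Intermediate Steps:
j(U) = U*(2 + U) (j(U) = (2 + U)*U = U*(2 + U))
z(I) = -12 (z(I) = -12 + 2*(I - I) = -12 + 2*0 = -12 + 0 = -12)
G(-241, D) + z(j(9)) = 216 - 12 = 204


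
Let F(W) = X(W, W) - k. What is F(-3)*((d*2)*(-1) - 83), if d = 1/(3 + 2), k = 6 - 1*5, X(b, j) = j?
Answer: 1668/5 ≈ 333.60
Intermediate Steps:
k = 1 (k = 6 - 5 = 1)
d = 1/5 ≈ 0.20000
F(W) = -1 + W (F(W) = W - 1*1 = W - 1 = -1 + W)
F(-3)*((d*2)*(-1) - 83) = (-1 - 3)*(((1/5)*2)*(-1) - 83) = -4*((2/5)*(-1) - 83) = -4*(-2/5 - 83) = -4*(-417/5) = 1668/5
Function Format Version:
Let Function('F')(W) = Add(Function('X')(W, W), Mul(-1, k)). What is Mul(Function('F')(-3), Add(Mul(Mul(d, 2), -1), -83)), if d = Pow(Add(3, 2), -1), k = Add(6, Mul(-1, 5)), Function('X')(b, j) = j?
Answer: Rational(1668, 5) ≈ 333.60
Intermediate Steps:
k = 1 (k = Add(6, -5) = 1)
d = Rational(1, 5) (d = Pow(5, -1) = Rational(1, 5) ≈ 0.20000)
Function('F')(W) = Add(-1, W) (Function('F')(W) = Add(W, Mul(-1, 1)) = Add(W, -1) = Add(-1, W))
Mul(Function('F')(-3), Add(Mul(Mul(d, 2), -1), -83)) = Mul(Add(-1, -3), Add(Mul(Mul(Rational(1, 5), 2), -1), -83)) = Mul(-4, Add(Mul(Rational(2, 5), -1), -83)) = Mul(-4, Add(Rational(-2, 5), -83)) = Mul(-4, Rational(-417, 5)) = Rational(1668, 5)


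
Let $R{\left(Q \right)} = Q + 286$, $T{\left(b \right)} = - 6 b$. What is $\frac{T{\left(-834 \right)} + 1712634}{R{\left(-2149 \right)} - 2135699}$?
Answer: $- \frac{14079}{17521} \approx -0.80355$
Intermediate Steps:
$R{\left(Q \right)} = 286 + Q$
$\frac{T{\left(-834 \right)} + 1712634}{R{\left(-2149 \right)} - 2135699} = \frac{\left(-6\right) \left(-834\right) + 1712634}{\left(286 - 2149\right) - 2135699} = \frac{5004 + 1712634}{-1863 - 2135699} = \frac{1717638}{-2137562} = 1717638 \left(- \frac{1}{2137562}\right) = - \frac{14079}{17521}$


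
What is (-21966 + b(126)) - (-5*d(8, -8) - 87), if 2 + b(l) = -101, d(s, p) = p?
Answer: -22022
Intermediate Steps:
b(l) = -103 (b(l) = -2 - 101 = -103)
(-21966 + b(126)) - (-5*d(8, -8) - 87) = (-21966 - 103) - (-5*(-8) - 87) = -22069 - (40 - 87) = -22069 - 1*(-47) = -22069 + 47 = -22022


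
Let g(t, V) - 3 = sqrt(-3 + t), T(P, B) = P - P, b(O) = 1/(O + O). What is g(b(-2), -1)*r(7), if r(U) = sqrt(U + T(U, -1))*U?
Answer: 7*sqrt(7)*(6 + I*sqrt(13))/2 ≈ 55.561 + 33.388*I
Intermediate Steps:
b(O) = 1/(2*O)
T(P, B) = 0
g(t, V) = 3 + sqrt(-3 + t)
r(U) = U**(3/2) (r(U) = sqrt(U + 0)*U = sqrt(U)*U = U**(3/2))
g(b(-2), -1)*r(7) = (3 + sqrt(-3 + (1/2)/(-2)))*7**(3/2) = (3 + sqrt(-3 + (1/2)*(-1/2)))*(7*sqrt(7)) = (3 + sqrt(-3 - 1/4))*(7*sqrt(7)) = (3 + sqrt(-13/4))*(7*sqrt(7)) = (3 + I*sqrt(13)/2)*(7*sqrt(7)) = 7*sqrt(7)*(3 + I*sqrt(13)/2)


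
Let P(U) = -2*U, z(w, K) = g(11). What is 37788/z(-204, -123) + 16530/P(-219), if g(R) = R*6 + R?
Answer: 2970659/5621 ≈ 528.49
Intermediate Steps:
g(R) = 7*R (g(R) = 6*R + R = 7*R)
z(w, K) = 77 (z(w, K) = 7*11 = 77)
37788/z(-204, -123) + 16530/P(-219) = 37788/77 + 16530/((-2*(-219))) = 37788*(1/77) + 16530/438 = 37788/77 + 16530*(1/438) = 37788/77 + 2755/73 = 2970659/5621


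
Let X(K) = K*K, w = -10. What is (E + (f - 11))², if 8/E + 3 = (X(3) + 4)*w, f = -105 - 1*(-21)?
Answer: 159845449/17689 ≈ 9036.4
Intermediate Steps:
f = -84 (f = -105 + 21 = -84)
X(K) = K²
E = -8/133 (E = 8/(-3 + (3² + 4)*(-10)) = 8/(-3 + (9 + 4)*(-10)) = 8/(-3 + 13*(-10)) = 8/(-3 - 130) = 8/(-133) = 8*(-1/133) = -8/133 ≈ -0.060150)
(E + (f - 11))² = (-8/133 + (-84 - 11))² = (-8/133 - 95)² = (-12643/133)² = 159845449/17689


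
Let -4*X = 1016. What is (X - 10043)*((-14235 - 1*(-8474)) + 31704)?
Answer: -267135071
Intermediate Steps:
X = -254 (X = -¼*1016 = -254)
(X - 10043)*((-14235 - 1*(-8474)) + 31704) = (-254 - 10043)*((-14235 - 1*(-8474)) + 31704) = -10297*((-14235 + 8474) + 31704) = -10297*(-5761 + 31704) = -10297*25943 = -267135071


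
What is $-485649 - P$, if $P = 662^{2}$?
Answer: $-923893$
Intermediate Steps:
$P = 438244$
$-485649 - P = -485649 - 438244 = -923893$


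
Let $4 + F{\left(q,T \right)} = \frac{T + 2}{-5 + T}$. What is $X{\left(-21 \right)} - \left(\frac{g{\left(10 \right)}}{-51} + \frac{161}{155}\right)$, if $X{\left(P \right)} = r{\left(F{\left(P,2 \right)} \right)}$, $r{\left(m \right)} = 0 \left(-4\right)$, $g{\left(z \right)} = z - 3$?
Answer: $- \frac{7126}{7905} \approx -0.90145$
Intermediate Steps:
$g{\left(z \right)} = -3 + z$ ($g{\left(z \right)} = z - 3 = -3 + z$)
$F{\left(q,T \right)} = -4 + \frac{2 + T}{-5 + T}$ ($F{\left(q,T \right)} = -4 + \frac{T + 2}{-5 + T} = -4 + \frac{2 + T}{-5 + T}$)
$r{\left(m \right)} = 0$
$X{\left(P \right)} = 0$
$X{\left(-21 \right)} - \left(\frac{g{\left(10 \right)}}{-51} + \frac{161}{155}\right) = 0 - \left(\frac{-3 + 10}{-51} + \frac{161}{155}\right) = 0 - \left(7 \left(- \frac{1}{51}\right) + 161 \cdot \frac{1}{155}\right) = 0 - \left(- \frac{7}{51} + \frac{161}{155}\right) = 0 - \frac{7126}{7905} = - \frac{7126}{7905}$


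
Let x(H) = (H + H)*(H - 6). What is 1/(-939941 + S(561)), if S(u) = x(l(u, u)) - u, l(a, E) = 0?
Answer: -1/940502 ≈ -1.0633e-6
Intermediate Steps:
x(H) = 2*H*(-6 + H) (x(H) = (2*H)*(-6 + H) = 2*H*(-6 + H))
S(u) = -u (S(u) = 2*0*(-6 + 0) - u = 2*0*(-6) - u = 0 - u = -u)
1/(-939941 + S(561)) = 1/(-939941 - 1*561) = 1/(-939941 - 561) = 1/(-940502) = -1/940502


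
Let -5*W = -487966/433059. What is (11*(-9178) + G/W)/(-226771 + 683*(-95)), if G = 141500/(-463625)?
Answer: 22840361505049/65982280897558 ≈ 0.34616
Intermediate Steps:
G = -1132/3709 (G = 141500*(-1/463625) = -1132/3709 ≈ -0.30520)
W = 487966/2165295 (W = -(-487966)/(5*433059) = -⅕*(-487966/433059) = 487966/2165295 ≈ 0.22536)
(11*(-9178) + G/W)/(-226771 + 683*(-95)) = (11*(-9178) - 1132/(3709*487966/2165295))/(-226771 + 683*(-95)) = (-100958 - 1132/3709*2165295/487966)/(-226771 - 64885) = (-100958 - 1225556970/904932947)/(-291656) = -91361446020196/904932947*(-1/291656) = 22840361505049/65982280897558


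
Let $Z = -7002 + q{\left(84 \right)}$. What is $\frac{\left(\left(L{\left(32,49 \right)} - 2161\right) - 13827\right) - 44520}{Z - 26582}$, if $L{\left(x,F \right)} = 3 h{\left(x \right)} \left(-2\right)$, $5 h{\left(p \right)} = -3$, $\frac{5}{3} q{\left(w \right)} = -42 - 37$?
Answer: $\frac{27502}{15287} \approx 1.799$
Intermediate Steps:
$q{\left(w \right)} = - \frac{237}{5}$ ($q{\left(w \right)} = \frac{3 \left(-42 - 37\right)}{5} = \frac{3}{5} \left(-79\right) = - \frac{237}{5}$)
$h{\left(p \right)} = - \frac{3}{5}$ ($h{\left(p \right)} = \frac{1}{5} \left(-3\right) = - \frac{3}{5}$)
$L{\left(x,F \right)} = \frac{18}{5}$ ($L{\left(x,F \right)} = 3 \left(- \frac{3}{5}\right) \left(-2\right) = \left(- \frac{9}{5}\right) \left(-2\right) = \frac{18}{5}$)
$Z = - \frac{35247}{5}$ ($Z = -7002 - \frac{237}{5} = - \frac{35247}{5} \approx -7049.4$)
$\frac{\left(\left(L{\left(32,49 \right)} - 2161\right) - 13827\right) - 44520}{Z - 26582} = \frac{\left(\left(\frac{18}{5} - 2161\right) - 13827\right) - 44520}{- \frac{35247}{5} - 26582} = \frac{\left(- \frac{10787}{5} - 13827\right) - 44520}{- \frac{168157}{5}} = \left(- \frac{79922}{5} - 44520\right) \left(- \frac{5}{168157}\right) = \left(- \frac{302522}{5}\right) \left(- \frac{5}{168157}\right) = \frac{27502}{15287}$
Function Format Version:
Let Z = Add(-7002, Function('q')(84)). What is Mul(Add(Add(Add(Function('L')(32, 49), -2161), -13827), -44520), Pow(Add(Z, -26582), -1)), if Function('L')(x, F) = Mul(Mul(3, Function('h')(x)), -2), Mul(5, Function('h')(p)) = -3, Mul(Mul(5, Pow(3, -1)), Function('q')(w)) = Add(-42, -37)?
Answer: Rational(27502, 15287) ≈ 1.7990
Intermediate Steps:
Function('q')(w) = Rational(-237, 5) (Function('q')(w) = Mul(Rational(3, 5), Add(-42, -37)) = Mul(Rational(3, 5), -79) = Rational(-237, 5))
Function('h')(p) = Rational(-3, 5) (Function('h')(p) = Mul(Rational(1, 5), -3) = Rational(-3, 5))
Function('L')(x, F) = Rational(18, 5) (Function('L')(x, F) = Mul(Mul(3, Rational(-3, 5)), -2) = Mul(Rational(-9, 5), -2) = Rational(18, 5))
Z = Rational(-35247, 5) (Z = Add(-7002, Rational(-237, 5)) = Rational(-35247, 5) ≈ -7049.4)
Mul(Add(Add(Add(Function('L')(32, 49), -2161), -13827), -44520), Pow(Add(Z, -26582), -1)) = Mul(Add(Add(Add(Rational(18, 5), -2161), -13827), -44520), Pow(Add(Rational(-35247, 5), -26582), -1)) = Mul(Add(Add(Rational(-10787, 5), -13827), -44520), Pow(Rational(-168157, 5), -1)) = Mul(Add(Rational(-79922, 5), -44520), Rational(-5, 168157)) = Mul(Rational(-302522, 5), Rational(-5, 168157)) = Rational(27502, 15287)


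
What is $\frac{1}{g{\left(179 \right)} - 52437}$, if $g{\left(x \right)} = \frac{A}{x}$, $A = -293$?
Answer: $- \frac{179}{9386516} \approx -1.907 \cdot 10^{-5}$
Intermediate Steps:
$g{\left(x \right)} = - \frac{293}{x}$
$\frac{1}{g{\left(179 \right)} - 52437} = \frac{1}{- \frac{293}{179} - 52437} = \frac{1}{- \frac{9386516}{179}} = - \frac{179}{9386516}$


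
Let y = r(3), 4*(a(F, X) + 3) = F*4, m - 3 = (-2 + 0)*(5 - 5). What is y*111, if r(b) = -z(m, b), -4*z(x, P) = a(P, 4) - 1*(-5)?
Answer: 555/4 ≈ 138.75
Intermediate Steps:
m = 3 (m = 3 + (-2 + 0)*(5 - 5) = 3 - 2*0 = 3 + 0 = 3)
a(F, X) = -3 + F (a(F, X) = -3 + (F*4)/4 = -3 + (4*F)/4 = -3 + F)
z(x, P) = -½ - P/4 (z(x, P) = -((-3 + P) - 1*(-5))/4 = -((-3 + P) + 5)/4 = -(2 + P)/4 = -½ - P/4)
r(b) = ½ + b/4 (r(b) = -(-½ - b/4) = ½ + b/4)
y = 5/4 (y = ½ + (¼)*3 = ½ + ¾ = 5/4 ≈ 1.2500)
y*111 = (5/4)*111 = 555/4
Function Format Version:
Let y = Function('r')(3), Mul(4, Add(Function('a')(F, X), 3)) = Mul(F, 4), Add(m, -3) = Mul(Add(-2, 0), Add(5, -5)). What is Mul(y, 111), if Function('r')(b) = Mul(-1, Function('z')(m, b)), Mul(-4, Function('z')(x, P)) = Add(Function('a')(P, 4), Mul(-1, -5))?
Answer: Rational(555, 4) ≈ 138.75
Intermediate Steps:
m = 3 (m = Add(3, Mul(Add(-2, 0), Add(5, -5))) = Add(3, Mul(-2, 0)) = Add(3, 0) = 3)
Function('a')(F, X) = Add(-3, F) (Function('a')(F, X) = Add(-3, Mul(Rational(1, 4), Mul(F, 4))) = Add(-3, Mul(Rational(1, 4), Mul(4, F))) = Add(-3, F))
Function('z')(x, P) = Add(Rational(-1, 2), Mul(Rational(-1, 4), P)) (Function('z')(x, P) = Mul(Rational(-1, 4), Add(Add(-3, P), Mul(-1, -5))) = Mul(Rational(-1, 4), Add(Add(-3, P), 5)) = Mul(Rational(-1, 4), Add(2, P)) = Add(Rational(-1, 2), Mul(Rational(-1, 4), P)))
Function('r')(b) = Add(Rational(1, 2), Mul(Rational(1, 4), b)) (Function('r')(b) = Mul(-1, Add(Rational(-1, 2), Mul(Rational(-1, 4), b))) = Add(Rational(1, 2), Mul(Rational(1, 4), b)))
y = Rational(5, 4) (y = Add(Rational(1, 2), Mul(Rational(1, 4), 3)) = Add(Rational(1, 2), Rational(3, 4)) = Rational(5, 4) ≈ 1.2500)
Mul(y, 111) = Mul(Rational(5, 4), 111) = Rational(555, 4)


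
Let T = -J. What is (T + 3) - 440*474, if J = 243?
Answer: -208800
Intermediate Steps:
T = -243 (T = -1*243 = -243)
(T + 3) - 440*474 = (-243 + 3) - 440*474 = -240 - 208560 = -208800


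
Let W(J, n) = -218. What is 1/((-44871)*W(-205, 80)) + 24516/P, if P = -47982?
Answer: -39968745511/78225678366 ≈ -0.51094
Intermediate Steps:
1/((-44871)*W(-205, 80)) + 24516/P = 1/(-44871*(-218)) + 24516/(-47982) = -1/44871*(-1/218) + 24516*(-1/47982) = 1/9781878 - 4086/7997 = -39968745511/78225678366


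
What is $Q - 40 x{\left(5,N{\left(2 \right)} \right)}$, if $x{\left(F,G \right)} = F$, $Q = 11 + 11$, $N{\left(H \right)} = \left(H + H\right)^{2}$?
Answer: $-178$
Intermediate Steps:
$N{\left(H \right)} = 4 H^{2}$ ($N{\left(H \right)} = \left(2 H\right)^{2} = 4 H^{2}$)
$Q = 22$
$Q - 40 x{\left(5,N{\left(2 \right)} \right)} = 22 - 200 = -178$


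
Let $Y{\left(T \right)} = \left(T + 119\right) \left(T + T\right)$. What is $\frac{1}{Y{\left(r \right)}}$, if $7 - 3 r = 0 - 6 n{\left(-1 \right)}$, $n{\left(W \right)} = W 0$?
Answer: $\frac{9}{5096} \approx 0.0017661$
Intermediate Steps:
$n{\left(W \right)} = 0$
$r = \frac{7}{3}$ ($r = \frac{7}{3} - \frac{0 - 0}{3} = \frac{7}{3} - \frac{0 + 0}{3} = \frac{7}{3} - 0 = \frac{7}{3} + 0 = \frac{7}{3} \approx 2.3333$)
$Y{\left(T \right)} = 2 T \left(119 + T\right)$ ($Y{\left(T \right)} = \left(119 + T\right) 2 T = 2 T \left(119 + T\right)$)
$\frac{1}{Y{\left(r \right)}} = \frac{1}{2 \cdot \frac{7}{3} \left(119 + \frac{7}{3}\right)} = \frac{1}{2 \cdot \frac{7}{3} \cdot \frac{364}{3}} = \frac{1}{\frac{5096}{9}} = \frac{9}{5096}$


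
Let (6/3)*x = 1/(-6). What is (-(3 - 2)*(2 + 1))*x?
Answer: ¼ ≈ 0.25000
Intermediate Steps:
x = -1/12 (x = (½)/(-6) = (½)*(-⅙) = -1/12 ≈ -0.083333)
(-(3 - 2)*(2 + 1))*x = -(3 - 2)*(2 + 1)*(-1/12) = -3*(-1/12) = ¼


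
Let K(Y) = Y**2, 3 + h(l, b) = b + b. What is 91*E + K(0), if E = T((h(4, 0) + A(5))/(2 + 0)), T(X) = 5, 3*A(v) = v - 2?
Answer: 455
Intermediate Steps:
h(l, b) = -3 + 2*b (h(l, b) = -3 + (b + b) = -3 + 2*b)
A(v) = -2/3 + v/3 (A(v) = (v - 2)/3 = (-2 + v)/3 = -2/3 + v/3)
E = 5
91*E + K(0) = 91*5 + 0**2 = 455 + 0 = 455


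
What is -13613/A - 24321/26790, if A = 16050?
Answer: -12584072/7166325 ≈ -1.7560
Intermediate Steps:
-13613/A - 24321/26790 = -13613/16050 - 24321/26790 = -13613*1/16050 - 24321*1/26790 = -13613/16050 - 8107/8930 = -12584072/7166325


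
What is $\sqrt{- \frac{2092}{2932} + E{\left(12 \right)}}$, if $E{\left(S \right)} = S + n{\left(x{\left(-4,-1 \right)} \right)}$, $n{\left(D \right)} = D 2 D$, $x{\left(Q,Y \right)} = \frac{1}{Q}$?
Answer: $\frac{\sqrt{98100322}}{2932} \approx 3.3781$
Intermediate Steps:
$n{\left(D \right)} = 2 D^{2}$ ($n{\left(D \right)} = 2 D D = 2 D^{2}$)
$E{\left(S \right)} = \frac{1}{8} + S$ ($E{\left(S \right)} = S + 2 \left(\frac{1}{-4}\right)^{2} = S + 2 \left(- \frac{1}{4}\right)^{2} = S + 2 \cdot \frac{1}{16} = S + \frac{1}{8} = \frac{1}{8} + S$)
$\sqrt{- \frac{2092}{2932} + E{\left(12 \right)}} = \sqrt{- \frac{2092}{2932} + \left(\frac{1}{8} + 12\right)} = \sqrt{\left(-2092\right) \frac{1}{2932} + \frac{97}{8}} = \sqrt{- \frac{523}{733} + \frac{97}{8}} = \sqrt{\frac{66917}{5864}} = \frac{\sqrt{98100322}}{2932}$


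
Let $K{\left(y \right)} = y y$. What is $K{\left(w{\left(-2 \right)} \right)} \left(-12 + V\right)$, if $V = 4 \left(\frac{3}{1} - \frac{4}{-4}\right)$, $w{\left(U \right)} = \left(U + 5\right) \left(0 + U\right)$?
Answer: $144$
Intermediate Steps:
$w{\left(U \right)} = U \left(5 + U\right)$ ($w{\left(U \right)} = \left(5 + U\right) U = U \left(5 + U\right)$)
$K{\left(y \right)} = y^{2}$
$V = 16$ ($V = 4 \left(3 \cdot 1 - -1\right) = 4 \left(3 + 1\right) = 4 \cdot 4 = 16$)
$K{\left(w{\left(-2 \right)} \right)} \left(-12 + V\right) = \left(- 2 \left(5 - 2\right)\right)^{2} \left(-12 + 16\right) = \left(\left(-2\right) 3\right)^{2} \cdot 4 = \left(-6\right)^{2} \cdot 4 = 36 \cdot 4 = 144$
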